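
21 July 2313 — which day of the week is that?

Doomsday rule: the anchor day for the 2300s is Wednesday. For year 13: 13÷12 = 1 r 1, and 1÷4 = 0, so 1+1+0 = 2.
Wednesday + 2 ≡ Friday — that's 2313's doomsday.
In July the doomsday date is Jul 11.
Jul 21 is 10 days after Jul 11; 10 mod 7 = 3, so Friday + 3 = Monday.

Monday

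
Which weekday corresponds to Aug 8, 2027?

January 1, 2027 is a Friday.
Jan 1, 2027 → Feb 1, 2027: 31 days (January has 31).
Feb 1, 2027 → Mar 1, 2027: 28 days (February has 28).
Mar 1, 2027 → Apr 1, 2027: 31 days (March has 31).
Apr 1, 2027 → May 1, 2027: 30 days (April has 30).
May 1, 2027 → Jun 1, 2027: 31 days (May has 31).
Jun 1, 2027 → Jul 1, 2027: 30 days (June has 30).
Jul 1, 2027 → Aug 1, 2027: 31 days (July has 31).
Aug 1, 2027 → Aug 8, 2027: 7 days.
Total: 219 days.
219 mod 7 = 2, so Friday + 2 = Sunday.

Sunday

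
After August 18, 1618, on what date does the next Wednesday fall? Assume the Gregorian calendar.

Aug 18, 1618 is a Saturday.
From Saturday to the next Wednesday is 4 days.
Aug 18, 1618 + 4 = Aug 22, 1618.

August 22, 1618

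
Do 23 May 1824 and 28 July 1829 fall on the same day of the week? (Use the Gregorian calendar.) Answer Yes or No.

No

From May 23, 1824 to Jul 28, 1829 is 1892 days.
1892 mod 7 = 2, so they are different weekdays.
(May 23, 1824 is a Sunday; Jul 28, 1829 is a Tuesday.)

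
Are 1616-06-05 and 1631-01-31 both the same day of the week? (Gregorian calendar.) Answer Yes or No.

From Jun 5, 1616 to Jan 31, 1631 is 5353 days.
5353 mod 7 = 5, so they are different weekdays.
(Jun 5, 1616 is a Sunday; Jan 31, 1631 is a Friday.)

No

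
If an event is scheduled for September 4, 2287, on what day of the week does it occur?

Doomsday rule: the anchor day for the 2200s is Friday. For year 87: 87÷12 = 7 r 3, and 3÷4 = 0, so 7+3+0 = 10.
Friday + 10 ≡ Monday — that's 2287's doomsday.
In September the doomsday date is Sep 5.
Sep 4 is 1 day before Sep 5; 1 mod 7 = 1, so Monday − 1 = Sunday.

Sunday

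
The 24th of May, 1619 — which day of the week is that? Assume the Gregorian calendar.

Doomsday rule: the anchor day for the 1600s is Tuesday. For year 19: 19÷12 = 1 r 7, and 7÷4 = 1, so 1+7+1 = 9.
Tuesday + 9 ≡ Thursday — that's 1619's doomsday.
In May the doomsday date is May 9.
May 24 is 15 days after May 9; 15 mod 7 = 1, so Thursday + 1 = Friday.

Friday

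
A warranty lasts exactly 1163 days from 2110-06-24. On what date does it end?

August 30, 2113

+365 (one year) → Jun 24, 2111 (798 left).
+366 (one year; includes Feb 29, 2112) → Jun 24, 2112 (432 left).
+365 (one year) → Jun 24, 2113 (67 left).
Jun has 30 days: +7 → Jul 1, 2113 (60 left).
Jul has 31 days: +31 → Aug 1, 2113 (29 left).
+29 → Aug 30, 2113.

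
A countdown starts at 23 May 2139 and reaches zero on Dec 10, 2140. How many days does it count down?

567

May 23, 2139 → May 23, 2140: 366 days (Feb 29, 2140 is in that span).
May 23, 2140 → Jun 23, 2140: 31 days (May has 31).
Jun 23, 2140 → Jul 23, 2140: 30 days (June has 30).
Jul 23, 2140 → Aug 23, 2140: 31 days (July has 31).
Aug 23, 2140 → Sep 23, 2140: 31 days (August has 31).
Sep 23, 2140 → Oct 23, 2140: 30 days (September has 30).
Oct 23, 2140 → Nov 23, 2140: 31 days (October has 31).
Nov 23, 2140 → Dec 10, 2140: 17 days.
Total: 567 days.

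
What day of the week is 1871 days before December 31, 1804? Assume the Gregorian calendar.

First find the weekday of Dec 31, 1804. Doomsday rule: the anchor day for the 1800s is Friday. For year 04: 4÷12 = 0 r 4, and 4÷4 = 1, so 0+4+1 = 5.
Friday + 5 ≡ Wednesday — that's 1804's doomsday.
In December the doomsday date is Dec 12.
Dec 31 is 19 days after Dec 12; 19 mod 7 = 5, so Wednesday + 5 = Monday.
1871 mod 7 = 2, so 1871 days before a Monday is Monday − 2 = Saturday.

Saturday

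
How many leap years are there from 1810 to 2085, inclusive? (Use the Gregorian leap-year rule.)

68

Multiples of 4 in [1810,2085]: 69.
Of those, multiples of 100: 2 (not leap unless ÷400).
Multiples of 400: 1.
Leap years = 69 − 2 + 1 = 68.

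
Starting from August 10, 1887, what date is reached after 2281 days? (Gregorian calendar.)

November 7, 1893

+366 (one year; includes Feb 29, 1888) → Aug 10, 1888 (1915 left).
+365 (one year) → Aug 10, 1889 (1550 left).
+365 (one year) → Aug 10, 1890 (1185 left).
+365 (one year) → Aug 10, 1891 (820 left).
+366 (one year; includes Feb 29, 1892) → Aug 10, 1892 (454 left).
+365 (one year) → Aug 10, 1893 (89 left).
Aug has 31 days: +22 → Sep 1, 1893 (67 left).
Sep has 30 days: +30 → Oct 1, 1893 (37 left).
Oct has 31 days: +31 → Nov 1, 1893 (6 left).
+6 → Nov 7, 1893.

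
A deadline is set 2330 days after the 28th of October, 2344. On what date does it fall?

+365 (one year) → Oct 28, 2345 (1965 left).
+365 (one year) → Oct 28, 2346 (1600 left).
+365 (one year) → Oct 28, 2347 (1235 left).
+366 (one year; includes Feb 29, 2348) → Oct 28, 2348 (869 left).
+365 (one year) → Oct 28, 2349 (504 left).
+365 (one year) → Oct 28, 2350 (139 left).
Oct has 31 days: +4 → Nov 1, 2350 (135 left).
Nov has 30 days: +30 → Dec 1, 2350 (105 left).
Dec has 31 days: +31 → Jan 1, 2351 (74 left).
Jan has 31 days: +31 → Feb 1, 2351 (43 left).
Feb has 28 days: +28 → Mar 1, 2351 (15 left).
+15 → Mar 16, 2351.

March 16, 2351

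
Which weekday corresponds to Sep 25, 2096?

January 1, 2096 is a Sunday.
Jan 1, 2096 → Feb 1, 2096: 31 days (January has 31).
Feb 1, 2096 → Mar 1, 2096: 29 days (February has 29).
Mar 1, 2096 → Apr 1, 2096: 31 days (March has 31).
Apr 1, 2096 → May 1, 2096: 30 days (April has 30).
May 1, 2096 → Jun 1, 2096: 31 days (May has 31).
Jun 1, 2096 → Jul 1, 2096: 30 days (June has 30).
Jul 1, 2096 → Aug 1, 2096: 31 days (July has 31).
Aug 1, 2096 → Sep 1, 2096: 31 days (August has 31).
Sep 1, 2096 → Sep 25, 2096: 24 days.
Total: 268 days.
268 mod 7 = 2, so Sunday + 2 = Tuesday.

Tuesday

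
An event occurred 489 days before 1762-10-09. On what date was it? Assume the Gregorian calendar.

−365 (one year) → Oct 9, 1761 (124 left).
−9 → Sep 30, 1761 (end of Sep, 30 days; 115 left).
−30 → Aug 31, 1761 (end of Aug, 31 days; 85 left).
−31 → Jul 31, 1761 (end of Jul, 31 days; 54 left).
−31 → Jun 30, 1761 (end of Jun, 30 days; 23 left).
−23 → Jun 7, 1761.

June 7, 1761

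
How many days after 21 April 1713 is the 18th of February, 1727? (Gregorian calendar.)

5051

Apr 21, 1713 → Apr 21, 1714: 365 days.
Apr 21, 1714 → Apr 21, 1715: 365 days.
Apr 21, 1715 → Apr 21, 1716: 366 days (Feb 29, 1716 is in that span).
Apr 21, 1716 → Apr 21, 1717: 365 days.
Apr 21, 1717 → Apr 21, 1718: 365 days.
Apr 21, 1718 → Apr 21, 1719: 365 days.
Apr 21, 1719 → Apr 21, 1720: 366 days (Feb 29, 1720 is in that span).
Apr 21, 1720 → Apr 21, 1721: 365 days.
Apr 21, 1721 → Apr 21, 1722: 365 days.
Apr 21, 1722 → Apr 21, 1723: 365 days.
Apr 21, 1723 → Apr 21, 1724: 366 days (Feb 29, 1724 is in that span).
Apr 21, 1724 → Apr 21, 1725: 365 days.
Apr 21, 1725 → Apr 21, 1726: 365 days.
Apr 21, 1726 → May 21, 1726: 30 days (April has 30).
May 21, 1726 → Jun 21, 1726: 31 days (May has 31).
Jun 21, 1726 → Jul 21, 1726: 30 days (June has 30).
Jul 21, 1726 → Aug 21, 1726: 31 days (July has 31).
Aug 21, 1726 → Sep 21, 1726: 31 days (August has 31).
Sep 21, 1726 → Oct 21, 1726: 30 days (September has 30).
Oct 21, 1726 → Nov 21, 1726: 31 days (October has 31).
Nov 21, 1726 → Dec 21, 1726: 30 days (November has 30).
Dec 21, 1726 → Jan 21, 1727: 31 days (December has 31).
Jan 21, 1727 → Feb 18, 1727: 28 days.
Total: 5051 days.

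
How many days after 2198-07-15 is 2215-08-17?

Jul 15, 2198 → Jul 15, 2199: 365 days.
Jul 15, 2199 → Jul 15, 2200: 365 days.
Jul 15, 2200 → Jul 15, 2201: 365 days.
Jul 15, 2201 → Jul 15, 2202: 365 days.
Jul 15, 2202 → Jul 15, 2203: 365 days.
Jul 15, 2203 → Jul 15, 2204: 366 days (Feb 29, 2204 is in that span).
Jul 15, 2204 → Jul 15, 2205: 365 days.
Jul 15, 2205 → Jul 15, 2206: 365 days.
Jul 15, 2206 → Jul 15, 2207: 365 days.
Jul 15, 2207 → Jul 15, 2208: 366 days (Feb 29, 2208 is in that span).
Jul 15, 2208 → Jul 15, 2209: 365 days.
Jul 15, 2209 → Jul 15, 2210: 365 days.
Jul 15, 2210 → Jul 15, 2211: 365 days.
Jul 15, 2211 → Jul 15, 2212: 366 days (Feb 29, 2212 is in that span).
Jul 15, 2212 → Jul 15, 2213: 365 days.
Jul 15, 2213 → Jul 15, 2214: 365 days.
Jul 15, 2214 → Aug 15, 2214: 31 days (July has 31).
Aug 15, 2214 → Sep 15, 2214: 31 days (August has 31).
Sep 15, 2214 → Oct 15, 2214: 30 days (September has 30).
Oct 15, 2214 → Nov 15, 2214: 31 days (October has 31).
Nov 15, 2214 → Dec 15, 2214: 30 days (November has 30).
Dec 15, 2214 → Jan 15, 2215: 31 days (December has 31).
Jan 15, 2215 → Feb 15, 2215: 31 days (January has 31).
Feb 15, 2215 → Mar 15, 2215: 28 days (February has 28).
Mar 15, 2215 → Apr 15, 2215: 31 days (March has 31).
Apr 15, 2215 → May 15, 2215: 30 days (April has 30).
May 15, 2215 → Jun 15, 2215: 31 days (May has 31).
Jun 15, 2215 → Jul 15, 2215: 30 days (June has 30).
Jul 15, 2215 → Aug 15, 2215: 31 days (July has 31).
Aug 15, 2215 → Aug 17, 2215: 2 days.
Total: 6241 days.

6241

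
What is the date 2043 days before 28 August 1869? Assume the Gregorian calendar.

January 24, 1864

−365 (one year) → Aug 28, 1868 (1678 left).
−366 (one year; includes Feb 29, 1868) → Aug 28, 1867 (1312 left).
−365 (one year) → Aug 28, 1866 (947 left).
−365 (one year) → Aug 28, 1865 (582 left).
−365 (one year) → Aug 28, 1864 (217 left).
−28 → Jul 31, 1864 (end of Jul, 31 days; 189 left).
−31 → Jun 30, 1864 (end of Jun, 30 days; 158 left).
−30 → May 31, 1864 (end of May, 31 days; 128 left).
−31 → Apr 30, 1864 (end of Apr, 30 days; 97 left).
−30 → Mar 31, 1864 (end of Mar, 31 days; 67 left).
−31 → Feb 29, 1864 (end of Feb, 29 days; 36 left).
−29 → Jan 31, 1864 (end of Jan, 31 days; 7 left).
−7 → Jan 24, 1864.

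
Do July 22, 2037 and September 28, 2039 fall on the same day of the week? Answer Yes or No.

From Jul 22, 2037 to Sep 28, 2039 is 798 days.
798 mod 7 = 0, so they are the same weekday.
(Jul 22, 2037 is a Wednesday; Sep 28, 2039 is a Wednesday.)

Yes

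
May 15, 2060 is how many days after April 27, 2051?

Apr 27, 2051 → Apr 27, 2052: 366 days (Feb 29, 2052 is in that span).
Apr 27, 2052 → Apr 27, 2053: 365 days.
Apr 27, 2053 → Apr 27, 2054: 365 days.
Apr 27, 2054 → Apr 27, 2055: 365 days.
Apr 27, 2055 → Apr 27, 2056: 366 days (Feb 29, 2056 is in that span).
Apr 27, 2056 → Apr 27, 2057: 365 days.
Apr 27, 2057 → Apr 27, 2058: 365 days.
Apr 27, 2058 → Apr 27, 2059: 365 days.
Apr 27, 2059 → May 27, 2059: 30 days (April has 30).
May 27, 2059 → Jun 27, 2059: 31 days (May has 31).
Jun 27, 2059 → Jul 27, 2059: 30 days (June has 30).
Jul 27, 2059 → Aug 27, 2059: 31 days (July has 31).
Aug 27, 2059 → Sep 27, 2059: 31 days (August has 31).
Sep 27, 2059 → Oct 27, 2059: 30 days (September has 30).
Oct 27, 2059 → Nov 27, 2059: 31 days (October has 31).
Nov 27, 2059 → Dec 27, 2059: 30 days (November has 30).
Dec 27, 2059 → Jan 27, 2060: 31 days (December has 31).
Jan 27, 2060 → Feb 27, 2060: 31 days (January has 31).
Feb 27, 2060 → Mar 27, 2060: 29 days (February has 29).
Mar 27, 2060 → Apr 27, 2060: 31 days (March has 31).
Apr 27, 2060 → May 15, 2060: 18 days.
Total: 3306 days.

3306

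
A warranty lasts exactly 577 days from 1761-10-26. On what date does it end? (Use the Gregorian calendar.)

+365 (one year) → Oct 26, 1762 (212 left).
Oct has 31 days: +6 → Nov 1, 1762 (206 left).
Nov has 30 days: +30 → Dec 1, 1762 (176 left).
Dec has 31 days: +31 → Jan 1, 1763 (145 left).
Jan has 31 days: +31 → Feb 1, 1763 (114 left).
Feb has 28 days: +28 → Mar 1, 1763 (86 left).
Mar has 31 days: +31 → Apr 1, 1763 (55 left).
Apr has 30 days: +30 → May 1, 1763 (25 left).
+25 → May 26, 1763.

May 26, 1763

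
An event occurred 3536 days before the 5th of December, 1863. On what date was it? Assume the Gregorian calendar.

−365 (one year) → Dec 5, 1862 (3171 left).
−365 (one year) → Dec 5, 1861 (2806 left).
−365 (one year) → Dec 5, 1860 (2441 left).
−366 (one year; includes Feb 29, 1860) → Dec 5, 1859 (2075 left).
−365 (one year) → Dec 5, 1858 (1710 left).
−365 (one year) → Dec 5, 1857 (1345 left).
−365 (one year) → Dec 5, 1856 (980 left).
−366 (one year; includes Feb 29, 1856) → Dec 5, 1855 (614 left).
−365 (one year) → Dec 5, 1854 (249 left).
−5 → Nov 30, 1854 (end of Nov, 30 days; 244 left).
−30 → Oct 31, 1854 (end of Oct, 31 days; 214 left).
−31 → Sep 30, 1854 (end of Sep, 30 days; 183 left).
−30 → Aug 31, 1854 (end of Aug, 31 days; 153 left).
−31 → Jul 31, 1854 (end of Jul, 31 days; 122 left).
−31 → Jun 30, 1854 (end of Jun, 30 days; 91 left).
−30 → May 31, 1854 (end of May, 31 days; 61 left).
−31 → Apr 30, 1854 (end of Apr, 30 days; 30 left).
−30 → Mar 31, 1854 (end of Mar, 31 days; 0 left).

March 31, 1854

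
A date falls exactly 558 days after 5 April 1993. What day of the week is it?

Saturday

First find the weekday of Apr 5, 1993. Doomsday rule: the anchor day for the 1900s is Wednesday. For year 93: 93÷12 = 7 r 9, and 9÷4 = 2, so 7+9+2 = 18.
Wednesday + 18 ≡ Sunday — that's 1993's doomsday.
In April the doomsday date is Apr 4.
Apr 5 is 1 day after Apr 4; 1 mod 7 = 1, so Sunday + 1 = Monday.
558 mod 7 = 5, so 558 days after a Monday is Monday + 5 = Saturday.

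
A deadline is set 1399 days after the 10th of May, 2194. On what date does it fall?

March 9, 2198

+365 (one year) → May 10, 2195 (1034 left).
+366 (one year; includes Feb 29, 2196) → May 10, 2196 (668 left).
+365 (one year) → May 10, 2197 (303 left).
May has 31 days: +22 → Jun 1, 2197 (281 left).
Jun has 30 days: +30 → Jul 1, 2197 (251 left).
Jul has 31 days: +31 → Aug 1, 2197 (220 left).
Aug has 31 days: +31 → Sep 1, 2197 (189 left).
Sep has 30 days: +30 → Oct 1, 2197 (159 left).
Oct has 31 days: +31 → Nov 1, 2197 (128 left).
Nov has 30 days: +30 → Dec 1, 2197 (98 left).
Dec has 31 days: +31 → Jan 1, 2198 (67 left).
Jan has 31 days: +31 → Feb 1, 2198 (36 left).
Feb has 28 days: +28 → Mar 1, 2198 (8 left).
+8 → Mar 9, 2198.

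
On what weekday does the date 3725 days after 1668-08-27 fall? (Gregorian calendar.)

Tuesday

First find the weekday of Aug 27, 1668. Doomsday rule: the anchor day for the 1600s is Tuesday. For year 68: 68÷12 = 5 r 8, and 8÷4 = 2, so 5+8+2 = 15.
Tuesday + 15 ≡ Wednesday — that's 1668's doomsday.
In August the doomsday date is Aug 8.
Aug 27 is 19 days after Aug 8; 19 mod 7 = 5, so Wednesday + 5 = Monday.
3725 mod 7 = 1, so 3725 days after a Monday is Monday + 1 = Tuesday.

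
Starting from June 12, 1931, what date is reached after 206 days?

January 4, 1932

Jun has 30 days: +19 → Jul 1, 1931 (187 left).
Jul has 31 days: +31 → Aug 1, 1931 (156 left).
Aug has 31 days: +31 → Sep 1, 1931 (125 left).
Sep has 30 days: +30 → Oct 1, 1931 (95 left).
Oct has 31 days: +31 → Nov 1, 1931 (64 left).
Nov has 30 days: +30 → Dec 1, 1931 (34 left).
Dec has 31 days: +31 → Jan 1, 1932 (3 left).
+3 → Jan 4, 1932.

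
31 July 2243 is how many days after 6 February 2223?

7480

Feb 6, 2223 → Feb 6, 2224: 365 days.
Feb 6, 2224 → Feb 6, 2225: 366 days (Feb 29, 2224 is in that span).
Feb 6, 2225 → Feb 6, 2226: 365 days.
Feb 6, 2226 → Feb 6, 2227: 365 days.
Feb 6, 2227 → Feb 6, 2228: 365 days.
Feb 6, 2228 → Feb 6, 2229: 366 days (Feb 29, 2228 is in that span).
Feb 6, 2229 → Feb 6, 2230: 365 days.
Feb 6, 2230 → Feb 6, 2231: 365 days.
Feb 6, 2231 → Feb 6, 2232: 365 days.
Feb 6, 2232 → Feb 6, 2233: 366 days (Feb 29, 2232 is in that span).
Feb 6, 2233 → Feb 6, 2234: 365 days.
Feb 6, 2234 → Feb 6, 2235: 365 days.
Feb 6, 2235 → Feb 6, 2236: 365 days.
Feb 6, 2236 → Feb 6, 2237: 366 days (Feb 29, 2236 is in that span).
Feb 6, 2237 → Feb 6, 2238: 365 days.
Feb 6, 2238 → Feb 6, 2239: 365 days.
Feb 6, 2239 → Feb 6, 2240: 365 days.
Feb 6, 2240 → Feb 6, 2241: 366 days (Feb 29, 2240 is in that span).
Feb 6, 2241 → Feb 6, 2242: 365 days.
Feb 6, 2242 → Feb 6, 2243: 365 days.
Feb 6, 2243 → Mar 6, 2243: 28 days (February has 28).
Mar 6, 2243 → Apr 6, 2243: 31 days (March has 31).
Apr 6, 2243 → May 6, 2243: 30 days (April has 30).
May 6, 2243 → Jun 6, 2243: 31 days (May has 31).
Jun 6, 2243 → Jul 6, 2243: 30 days (June has 30).
Jul 6, 2243 → Jul 31, 2243: 25 days.
Total: 7480 days.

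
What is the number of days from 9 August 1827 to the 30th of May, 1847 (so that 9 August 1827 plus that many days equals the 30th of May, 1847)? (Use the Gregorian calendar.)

7234

Aug 9, 1827 → Aug 9, 1828: 366 days (Feb 29, 1828 is in that span).
Aug 9, 1828 → Aug 9, 1829: 365 days.
Aug 9, 1829 → Aug 9, 1830: 365 days.
Aug 9, 1830 → Aug 9, 1831: 365 days.
Aug 9, 1831 → Aug 9, 1832: 366 days (Feb 29, 1832 is in that span).
Aug 9, 1832 → Aug 9, 1833: 365 days.
Aug 9, 1833 → Aug 9, 1834: 365 days.
Aug 9, 1834 → Aug 9, 1835: 365 days.
Aug 9, 1835 → Aug 9, 1836: 366 days (Feb 29, 1836 is in that span).
Aug 9, 1836 → Aug 9, 1837: 365 days.
Aug 9, 1837 → Aug 9, 1838: 365 days.
Aug 9, 1838 → Aug 9, 1839: 365 days.
Aug 9, 1839 → Aug 9, 1840: 366 days (Feb 29, 1840 is in that span).
Aug 9, 1840 → Aug 9, 1841: 365 days.
Aug 9, 1841 → Aug 9, 1842: 365 days.
Aug 9, 1842 → Aug 9, 1843: 365 days.
Aug 9, 1843 → Aug 9, 1844: 366 days (Feb 29, 1844 is in that span).
Aug 9, 1844 → Aug 9, 1845: 365 days.
Aug 9, 1845 → Aug 9, 1846: 365 days.
Aug 9, 1846 → Sep 9, 1846: 31 days (August has 31).
Sep 9, 1846 → Oct 9, 1846: 30 days (September has 30).
Oct 9, 1846 → Nov 9, 1846: 31 days (October has 31).
Nov 9, 1846 → Dec 9, 1846: 30 days (November has 30).
Dec 9, 1846 → Jan 9, 1847: 31 days (December has 31).
Jan 9, 1847 → Feb 9, 1847: 31 days (January has 31).
Feb 9, 1847 → Mar 9, 1847: 28 days (February has 28).
Mar 9, 1847 → Apr 9, 1847: 31 days (March has 31).
Apr 9, 1847 → May 9, 1847: 30 days (April has 30).
May 9, 1847 → May 30, 1847: 21 days.
Total: 7234 days.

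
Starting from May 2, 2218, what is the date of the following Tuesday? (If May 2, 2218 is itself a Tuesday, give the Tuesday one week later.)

May 5, 2218

May 2, 2218 is a Saturday.
From Saturday to the next Tuesday is 3 days.
May 2, 2218 + 3 = May 5, 2218.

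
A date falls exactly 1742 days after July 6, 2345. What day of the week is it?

First find the weekday of Jul 6, 2345. Doomsday rule: the anchor day for the 2300s is Wednesday. For year 45: 45÷12 = 3 r 9, and 9÷4 = 2, so 3+9+2 = 14.
Wednesday + 14 ≡ Wednesday — that's 2345's doomsday.
In July the doomsday date is Jul 11.
Jul 6 is 5 days before Jul 11; 5 mod 7 = 5, so Wednesday − 5 = Friday.
1742 mod 7 = 6, so 1742 days after a Friday is Friday + 6 = Thursday.

Thursday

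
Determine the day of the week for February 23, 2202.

Tuesday

Doomsday rule: the anchor day for the 2200s is Friday. For year 02: 2÷12 = 0 r 2, and 2÷4 = 0, so 0+2+0 = 2.
Friday + 2 ≡ Sunday — that's 2202's doomsday.
In February the doomsday date is Feb 28 (2202 is not a leap year).
Feb 23 is 5 days before Feb 28; 5 mod 7 = 5, so Sunday − 5 = Tuesday.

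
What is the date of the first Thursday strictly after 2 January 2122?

Jan 2, 2122 is a Friday.
From Friday to the next Thursday is 6 days.
Jan 2, 2122 + 6 = Jan 8, 2122.

January 8, 2122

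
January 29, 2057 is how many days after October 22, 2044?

4482

Oct 22, 2044 → Oct 22, 2045: 365 days.
Oct 22, 2045 → Oct 22, 2046: 365 days.
Oct 22, 2046 → Oct 22, 2047: 365 days.
Oct 22, 2047 → Oct 22, 2048: 366 days (Feb 29, 2048 is in that span).
Oct 22, 2048 → Oct 22, 2049: 365 days.
Oct 22, 2049 → Oct 22, 2050: 365 days.
Oct 22, 2050 → Oct 22, 2051: 365 days.
Oct 22, 2051 → Oct 22, 2052: 366 days (Feb 29, 2052 is in that span).
Oct 22, 2052 → Oct 22, 2053: 365 days.
Oct 22, 2053 → Oct 22, 2054: 365 days.
Oct 22, 2054 → Oct 22, 2055: 365 days.
Oct 22, 2055 → Oct 22, 2056: 366 days (Feb 29, 2056 is in that span).
Oct 22, 2056 → Nov 22, 2056: 31 days (October has 31).
Nov 22, 2056 → Dec 22, 2056: 30 days (November has 30).
Dec 22, 2056 → Jan 22, 2057: 31 days (December has 31).
Jan 22, 2057 → Jan 29, 2057: 7 days.
Total: 4482 days.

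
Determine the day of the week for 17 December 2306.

Doomsday rule: the anchor day for the 2300s is Wednesday. For year 06: 6÷12 = 0 r 6, and 6÷4 = 1, so 0+6+1 = 7.
Wednesday + 7 ≡ Wednesday — that's 2306's doomsday.
In December the doomsday date is Dec 12.
Dec 17 is 5 days after Dec 12; 5 mod 7 = 5, so Wednesday + 5 = Monday.

Monday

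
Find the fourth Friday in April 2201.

April 1, 2201 is a Wednesday.
The first Friday is therefore April 3 (2 days later).
The fourth Friday is 3 + 3×7 = April 24.

April 24, 2201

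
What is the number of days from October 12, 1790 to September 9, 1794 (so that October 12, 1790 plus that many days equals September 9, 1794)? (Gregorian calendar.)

1428

Oct 12, 1790 → Oct 12, 1791: 365 days.
Oct 12, 1791 → Oct 12, 1792: 366 days (Feb 29, 1792 is in that span).
Oct 12, 1792 → Oct 12, 1793: 365 days.
Oct 12, 1793 → Nov 12, 1793: 31 days (October has 31).
Nov 12, 1793 → Dec 12, 1793: 30 days (November has 30).
Dec 12, 1793 → Jan 12, 1794: 31 days (December has 31).
Jan 12, 1794 → Feb 12, 1794: 31 days (January has 31).
Feb 12, 1794 → Mar 12, 1794: 28 days (February has 28).
Mar 12, 1794 → Apr 12, 1794: 31 days (March has 31).
Apr 12, 1794 → May 12, 1794: 30 days (April has 30).
May 12, 1794 → Jun 12, 1794: 31 days (May has 31).
Jun 12, 1794 → Jul 12, 1794: 30 days (June has 30).
Jul 12, 1794 → Aug 12, 1794: 31 days (July has 31).
Aug 12, 1794 → Sep 9, 1794: 28 days.
Total: 1428 days.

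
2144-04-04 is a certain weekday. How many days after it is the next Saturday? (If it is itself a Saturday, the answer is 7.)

Apr 4, 2144 is a Saturday.
From Saturday to the next Saturday is 7 days.

7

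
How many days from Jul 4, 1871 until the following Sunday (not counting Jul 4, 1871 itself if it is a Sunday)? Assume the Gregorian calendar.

5

Jul 4, 1871 is a Tuesday.
From Tuesday to the next Sunday is 5 days.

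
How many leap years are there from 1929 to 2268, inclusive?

Multiples of 4 in [1929,2268]: 85.
Of those, multiples of 100: 3 (not leap unless ÷400).
Multiples of 400: 1.
Leap years = 85 − 3 + 1 = 83.

83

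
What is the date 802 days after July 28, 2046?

+365 (one year) → Jul 28, 2047 (437 left).
+366 (one year; includes Feb 29, 2048) → Jul 28, 2048 (71 left).
Jul has 31 days: +4 → Aug 1, 2048 (67 left).
Aug has 31 days: +31 → Sep 1, 2048 (36 left).
Sep has 30 days: +30 → Oct 1, 2048 (6 left).
+6 → Oct 7, 2048.

October 7, 2048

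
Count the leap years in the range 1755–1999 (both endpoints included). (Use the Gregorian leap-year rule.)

59

Multiples of 4 in [1755,1999]: 61.
Of those, multiples of 100: 2 (not leap unless ÷400).
Multiples of 400: 0.
Leap years = 61 − 2 + 0 = 59.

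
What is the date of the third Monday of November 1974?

November 18, 1974

November 1, 1974 is a Friday.
The first Monday is therefore November 4 (3 days later).
The third Monday is 4 + 2×7 = November 18.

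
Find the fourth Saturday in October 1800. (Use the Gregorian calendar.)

October 25, 1800

October 1, 1800 is a Wednesday.
The first Saturday is therefore October 4 (3 days later).
The fourth Saturday is 4 + 3×7 = October 25.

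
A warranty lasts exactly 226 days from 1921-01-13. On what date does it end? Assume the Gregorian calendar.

August 27, 1921

Jan has 31 days: +19 → Feb 1, 1921 (207 left).
Feb has 28 days: +28 → Mar 1, 1921 (179 left).
Mar has 31 days: +31 → Apr 1, 1921 (148 left).
Apr has 30 days: +30 → May 1, 1921 (118 left).
May has 31 days: +31 → Jun 1, 1921 (87 left).
Jun has 30 days: +30 → Jul 1, 1921 (57 left).
Jul has 31 days: +31 → Aug 1, 1921 (26 left).
+26 → Aug 27, 1921.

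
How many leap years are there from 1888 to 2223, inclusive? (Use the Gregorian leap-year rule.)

81

Multiples of 4 in [1888,2223]: 84.
Of those, multiples of 100: 4 (not leap unless ÷400).
Multiples of 400: 1.
Leap years = 84 − 4 + 1 = 81.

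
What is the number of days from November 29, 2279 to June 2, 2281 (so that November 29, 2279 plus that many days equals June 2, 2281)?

Nov 29, 2279 → Nov 29, 2280: 366 days (Feb 29, 2280 is in that span).
Nov 29, 2280 → Dec 29, 2280: 30 days (November has 30).
Dec 29, 2280 → Jan 29, 2281: 31 days (December has 31).
Jan 29, 2281 → Feb 28, 2281: 30 days (January has 31).
Feb 28, 2281 → Mar 28, 2281: 28 days (February has 28).
Mar 28, 2281 → Apr 28, 2281: 31 days (March has 31).
Apr 28, 2281 → May 28, 2281: 30 days (April has 30).
May 28, 2281 → Jun 2, 2281: 5 days.
Total: 551 days.

551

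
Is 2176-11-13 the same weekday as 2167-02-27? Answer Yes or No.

From Feb 27, 2167 to Nov 13, 2176 is 3547 days.
3547 mod 7 = 5, so they are different weekdays.
(Feb 27, 2167 is a Friday; Nov 13, 2176 is a Wednesday.)

No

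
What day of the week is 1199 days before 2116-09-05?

Thursday

First find the weekday of Sep 5, 2116. Doomsday rule: the anchor day for the 2100s is Sunday. For year 16: 16÷12 = 1 r 4, and 4÷4 = 1, so 1+4+1 = 6.
Sunday + 6 ≡ Saturday — that's 2116's doomsday.
In September the doomsday date is Sep 5.
Sep 5 is the doomsday itself: Saturday.
1199 mod 7 = 2, so 1199 days before a Saturday is Saturday − 2 = Thursday.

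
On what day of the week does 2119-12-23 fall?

Saturday

Doomsday rule: the anchor day for the 2100s is Sunday. For year 19: 19÷12 = 1 r 7, and 7÷4 = 1, so 1+7+1 = 9.
Sunday + 9 ≡ Tuesday — that's 2119's doomsday.
In December the doomsday date is Dec 12.
Dec 23 is 11 days after Dec 12; 11 mod 7 = 4, so Tuesday + 4 = Saturday.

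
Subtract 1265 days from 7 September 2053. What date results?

March 22, 2050

−365 (one year) → Sep 7, 2052 (900 left).
−366 (one year; includes Feb 29, 2052) → Sep 7, 2051 (534 left).
−365 (one year) → Sep 7, 2050 (169 left).
−7 → Aug 31, 2050 (end of Aug, 31 days; 162 left).
−31 → Jul 31, 2050 (end of Jul, 31 days; 131 left).
−31 → Jun 30, 2050 (end of Jun, 30 days; 100 left).
−30 → May 31, 2050 (end of May, 31 days; 70 left).
−31 → Apr 30, 2050 (end of Apr, 30 days; 39 left).
−30 → Mar 31, 2050 (end of Mar, 31 days; 9 left).
−9 → Mar 22, 2050.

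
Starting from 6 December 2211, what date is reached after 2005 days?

+366 (one year; includes Feb 29, 2212) → Dec 6, 2212 (1639 left).
+365 (one year) → Dec 6, 2213 (1274 left).
+365 (one year) → Dec 6, 2214 (909 left).
+365 (one year) → Dec 6, 2215 (544 left).
+366 (one year; includes Feb 29, 2216) → Dec 6, 2216 (178 left).
Dec has 31 days: +26 → Jan 1, 2217 (152 left).
Jan has 31 days: +31 → Feb 1, 2217 (121 left).
Feb has 28 days: +28 → Mar 1, 2217 (93 left).
Mar has 31 days: +31 → Apr 1, 2217 (62 left).
Apr has 30 days: +30 → May 1, 2217 (32 left).
May has 31 days: +31 → Jun 1, 2217 (1 left).
+1 → Jun 2, 2217.

June 2, 2217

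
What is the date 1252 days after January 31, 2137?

+365 (one year) → Jan 31, 2138 (887 left).
+365 (one year) → Jan 31, 2139 (522 left).
+365 (one year) → Jan 31, 2140 (157 left).
Jan has 31 days: +1 → Feb 1, 2140 (156 left).
Feb has 29 days: +29 → Mar 1, 2140 (127 left).
Mar has 31 days: +31 → Apr 1, 2140 (96 left).
Apr has 30 days: +30 → May 1, 2140 (66 left).
May has 31 days: +31 → Jun 1, 2140 (35 left).
Jun has 30 days: +30 → Jul 1, 2140 (5 left).
+5 → Jul 6, 2140.

July 6, 2140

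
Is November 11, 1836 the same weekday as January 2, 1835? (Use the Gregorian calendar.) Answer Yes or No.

Yes

From Jan 2, 1835 to Nov 11, 1836 is 679 days.
679 mod 7 = 0, so they are the same weekday.
(Jan 2, 1835 is a Friday; Nov 11, 1836 is a Friday.)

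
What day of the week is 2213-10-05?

Tuesday

Doomsday rule: the anchor day for the 2200s is Friday. For year 13: 13÷12 = 1 r 1, and 1÷4 = 0, so 1+1+0 = 2.
Friday + 2 ≡ Sunday — that's 2213's doomsday.
In October the doomsday date is Oct 10.
Oct 5 is 5 days before Oct 10; 5 mod 7 = 5, so Sunday − 5 = Tuesday.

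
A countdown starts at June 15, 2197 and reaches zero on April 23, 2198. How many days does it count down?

Jun 15, 2197 → Jul 15, 2197: 30 days (June has 30).
Jul 15, 2197 → Aug 15, 2197: 31 days (July has 31).
Aug 15, 2197 → Sep 15, 2197: 31 days (August has 31).
Sep 15, 2197 → Oct 15, 2197: 30 days (September has 30).
Oct 15, 2197 → Nov 15, 2197: 31 days (October has 31).
Nov 15, 2197 → Dec 15, 2197: 30 days (November has 30).
Dec 15, 2197 → Jan 15, 2198: 31 days (December has 31).
Jan 15, 2198 → Feb 15, 2198: 31 days (January has 31).
Feb 15, 2198 → Mar 15, 2198: 28 days (February has 28).
Mar 15, 2198 → Apr 15, 2198: 31 days (March has 31).
Apr 15, 2198 → Apr 23, 2198: 8 days.
Total: 312 days.

312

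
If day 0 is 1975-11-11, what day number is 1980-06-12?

1675

Nov 11, 1975 → Nov 11, 1976: 366 days (Feb 29, 1976 is in that span).
Nov 11, 1976 → Nov 11, 1977: 365 days.
Nov 11, 1977 → Nov 11, 1978: 365 days.
Nov 11, 1978 → Nov 11, 1979: 365 days.
Nov 11, 1979 → Dec 11, 1979: 30 days (November has 30).
Dec 11, 1979 → Jan 11, 1980: 31 days (December has 31).
Jan 11, 1980 → Feb 11, 1980: 31 days (January has 31).
Feb 11, 1980 → Mar 11, 1980: 29 days (February has 29).
Mar 11, 1980 → Apr 11, 1980: 31 days (March has 31).
Apr 11, 1980 → May 11, 1980: 30 days (April has 30).
May 11, 1980 → Jun 11, 1980: 31 days (May has 31).
Jun 11, 1980 → Jun 12, 1980: 1 days.
Total: 1675 days.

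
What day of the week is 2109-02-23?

Doomsday rule: the anchor day for the 2100s is Sunday. For year 09: 9÷12 = 0 r 9, and 9÷4 = 2, so 0+9+2 = 11.
Sunday + 11 ≡ Thursday — that's 2109's doomsday.
In February the doomsday date is Feb 28 (2109 is not a leap year).
Feb 23 is 5 days before Feb 28; 5 mod 7 = 5, so Thursday − 5 = Saturday.

Saturday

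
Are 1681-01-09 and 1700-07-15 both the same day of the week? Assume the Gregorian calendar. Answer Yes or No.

From Jan 9, 1681 to Jul 15, 1700 is 7126 days.
7126 mod 7 = 0, so they are the same weekday.
(Jan 9, 1681 is a Thursday; Jul 15, 1700 is a Thursday.)

Yes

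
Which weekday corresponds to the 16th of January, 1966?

Sunday

Doomsday rule: the anchor day for the 1900s is Wednesday. For year 66: 66÷12 = 5 r 6, and 6÷4 = 1, so 5+6+1 = 12.
Wednesday + 12 ≡ Monday — that's 1966's doomsday.
In January the doomsday date is Jan 3 (1966 is not a leap year).
Jan 16 is 13 days after Jan 3; 13 mod 7 = 6, so Monday + 6 = Sunday.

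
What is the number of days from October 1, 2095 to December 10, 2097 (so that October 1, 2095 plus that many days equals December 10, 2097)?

Oct 1, 2095 → Oct 1, 2096: 366 days (Feb 29, 2096 is in that span).
Oct 1, 2096 → Oct 1, 2097: 365 days.
Oct 1, 2097 → Nov 1, 2097: 31 days (October has 31).
Nov 1, 2097 → Dec 1, 2097: 30 days (November has 30).
Dec 1, 2097 → Dec 10, 2097: 9 days.
Total: 801 days.

801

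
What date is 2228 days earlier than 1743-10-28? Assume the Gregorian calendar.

September 21, 1737

−365 (one year) → Oct 28, 1742 (1863 left).
−365 (one year) → Oct 28, 1741 (1498 left).
−365 (one year) → Oct 28, 1740 (1133 left).
−366 (one year; includes Feb 29, 1740) → Oct 28, 1739 (767 left).
−365 (one year) → Oct 28, 1738 (402 left).
−365 (one year) → Oct 28, 1737 (37 left).
−28 → Sep 30, 1737 (end of Sep, 30 days; 9 left).
−9 → Sep 21, 1737.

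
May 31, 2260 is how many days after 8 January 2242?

Jan 8, 2242 → Jan 8, 2243: 365 days.
Jan 8, 2243 → Jan 8, 2244: 365 days.
Jan 8, 2244 → Jan 8, 2245: 366 days (Feb 29, 2244 is in that span).
Jan 8, 2245 → Jan 8, 2246: 365 days.
Jan 8, 2246 → Jan 8, 2247: 365 days.
Jan 8, 2247 → Jan 8, 2248: 365 days.
Jan 8, 2248 → Jan 8, 2249: 366 days (Feb 29, 2248 is in that span).
Jan 8, 2249 → Jan 8, 2250: 365 days.
Jan 8, 2250 → Jan 8, 2251: 365 days.
Jan 8, 2251 → Jan 8, 2252: 365 days.
Jan 8, 2252 → Jan 8, 2253: 366 days (Feb 29, 2252 is in that span).
Jan 8, 2253 → Jan 8, 2254: 365 days.
Jan 8, 2254 → Jan 8, 2255: 365 days.
Jan 8, 2255 → Jan 8, 2256: 365 days.
Jan 8, 2256 → Jan 8, 2257: 366 days (Feb 29, 2256 is in that span).
Jan 8, 2257 → Jan 8, 2258: 365 days.
Jan 8, 2258 → Jan 8, 2259: 365 days.
Jan 8, 2259 → Jan 8, 2260: 365 days.
Jan 8, 2260 → Feb 8, 2260: 31 days (January has 31).
Feb 8, 2260 → Mar 8, 2260: 29 days (February has 29).
Mar 8, 2260 → Apr 8, 2260: 31 days (March has 31).
Apr 8, 2260 → May 8, 2260: 30 days (April has 30).
May 8, 2260 → May 31, 2260: 23 days.
Total: 6718 days.

6718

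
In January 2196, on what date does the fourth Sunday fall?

January 1, 2196 is a Friday.
The first Sunday is therefore January 3 (2 days later).
The fourth Sunday is 3 + 3×7 = January 24.

January 24, 2196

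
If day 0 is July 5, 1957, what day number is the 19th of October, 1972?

Jul 5, 1957 → Jul 5, 1958: 365 days.
Jul 5, 1958 → Jul 5, 1959: 365 days.
Jul 5, 1959 → Jul 5, 1960: 366 days (Feb 29, 1960 is in that span).
Jul 5, 1960 → Jul 5, 1961: 365 days.
Jul 5, 1961 → Jul 5, 1962: 365 days.
Jul 5, 1962 → Jul 5, 1963: 365 days.
Jul 5, 1963 → Jul 5, 1964: 366 days (Feb 29, 1964 is in that span).
Jul 5, 1964 → Jul 5, 1965: 365 days.
Jul 5, 1965 → Jul 5, 1966: 365 days.
Jul 5, 1966 → Jul 5, 1967: 365 days.
Jul 5, 1967 → Jul 5, 1968: 366 days (Feb 29, 1968 is in that span).
Jul 5, 1968 → Jul 5, 1969: 365 days.
Jul 5, 1969 → Jul 5, 1970: 365 days.
Jul 5, 1970 → Jul 5, 1971: 365 days.
Jul 5, 1971 → Jul 5, 1972: 366 days (Feb 29, 1972 is in that span).
Jul 5, 1972 → Aug 5, 1972: 31 days (July has 31).
Aug 5, 1972 → Sep 5, 1972: 31 days (August has 31).
Sep 5, 1972 → Oct 5, 1972: 30 days (September has 30).
Oct 5, 1972 → Oct 19, 1972: 14 days.
Total: 5585 days.

5585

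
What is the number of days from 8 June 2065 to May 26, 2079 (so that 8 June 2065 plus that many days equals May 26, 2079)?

Jun 8, 2065 → Jun 8, 2066: 365 days.
Jun 8, 2066 → Jun 8, 2067: 365 days.
Jun 8, 2067 → Jun 8, 2068: 366 days (Feb 29, 2068 is in that span).
Jun 8, 2068 → Jun 8, 2069: 365 days.
Jun 8, 2069 → Jun 8, 2070: 365 days.
Jun 8, 2070 → Jun 8, 2071: 365 days.
Jun 8, 2071 → Jun 8, 2072: 366 days (Feb 29, 2072 is in that span).
Jun 8, 2072 → Jun 8, 2073: 365 days.
Jun 8, 2073 → Jun 8, 2074: 365 days.
Jun 8, 2074 → Jun 8, 2075: 365 days.
Jun 8, 2075 → Jun 8, 2076: 366 days (Feb 29, 2076 is in that span).
Jun 8, 2076 → Jun 8, 2077: 365 days.
Jun 8, 2077 → Jun 8, 2078: 365 days.
Jun 8, 2078 → Jul 8, 2078: 30 days (June has 30).
Jul 8, 2078 → Aug 8, 2078: 31 days (July has 31).
Aug 8, 2078 → Sep 8, 2078: 31 days (August has 31).
Sep 8, 2078 → Oct 8, 2078: 30 days (September has 30).
Oct 8, 2078 → Nov 8, 2078: 31 days (October has 31).
Nov 8, 2078 → Dec 8, 2078: 30 days (November has 30).
Dec 8, 2078 → Jan 8, 2079: 31 days (December has 31).
Jan 8, 2079 → Feb 8, 2079: 31 days (January has 31).
Feb 8, 2079 → Mar 8, 2079: 28 days (February has 28).
Mar 8, 2079 → Apr 8, 2079: 31 days (March has 31).
Apr 8, 2079 → May 8, 2079: 30 days (April has 30).
May 8, 2079 → May 26, 2079: 18 days.
Total: 5100 days.

5100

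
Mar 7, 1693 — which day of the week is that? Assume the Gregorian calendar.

Saturday

Doomsday rule: the anchor day for the 1600s is Tuesday. For year 93: 93÷12 = 7 r 9, and 9÷4 = 2, so 7+9+2 = 18.
Tuesday + 18 ≡ Saturday — that's 1693's doomsday.
In March the doomsday date is Mar 14.
Mar 7 is 7 days before Mar 14; 7 mod 7 = 0, so Saturday − 0 = Saturday.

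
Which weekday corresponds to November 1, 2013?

Friday

Doomsday rule: the anchor day for the 2000s is Tuesday. For year 13: 13÷12 = 1 r 1, and 1÷4 = 0, so 1+1+0 = 2.
Tuesday + 2 ≡ Thursday — that's 2013's doomsday.
In November the doomsday date is Nov 7.
Nov 1 is 6 days before Nov 7; 6 mod 7 = 6, so Thursday − 6 = Friday.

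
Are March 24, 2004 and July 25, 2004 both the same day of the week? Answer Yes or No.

From Mar 24, 2004 to Jul 25, 2004 is 123 days.
123 mod 7 = 4, so they are different weekdays.
(Mar 24, 2004 is a Wednesday; Jul 25, 2004 is a Sunday.)

No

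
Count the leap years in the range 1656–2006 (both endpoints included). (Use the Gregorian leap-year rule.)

Multiples of 4 in [1656,2006]: 88.
Of those, multiples of 100: 4 (not leap unless ÷400).
Multiples of 400: 1.
Leap years = 88 − 4 + 1 = 85.

85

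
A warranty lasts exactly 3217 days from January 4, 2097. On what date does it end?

+365 (one year) → Jan 4, 2098 (2852 left).
+365 (one year) → Jan 4, 2099 (2487 left).
+365 (one year) → Jan 4, 2100 (2122 left).
+365 (one year) → Jan 4, 2101 (1757 left).
+365 (one year) → Jan 4, 2102 (1392 left).
+365 (one year) → Jan 4, 2103 (1027 left).
+365 (one year) → Jan 4, 2104 (662 left).
+366 (one year; includes Feb 29, 2104) → Jan 4, 2105 (296 left).
Jan has 31 days: +28 → Feb 1, 2105 (268 left).
Feb has 28 days: +28 → Mar 1, 2105 (240 left).
Mar has 31 days: +31 → Apr 1, 2105 (209 left).
Apr has 30 days: +30 → May 1, 2105 (179 left).
May has 31 days: +31 → Jun 1, 2105 (148 left).
Jun has 30 days: +30 → Jul 1, 2105 (118 left).
Jul has 31 days: +31 → Aug 1, 2105 (87 left).
Aug has 31 days: +31 → Sep 1, 2105 (56 left).
Sep has 30 days: +30 → Oct 1, 2105 (26 left).
+26 → Oct 27, 2105.

October 27, 2105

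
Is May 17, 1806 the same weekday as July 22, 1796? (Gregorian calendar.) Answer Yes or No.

No

From Jul 22, 1796 to May 17, 1806 is 3585 days.
3585 mod 7 = 1, so they are different weekdays.
(Jul 22, 1796 is a Friday; May 17, 1806 is a Saturday.)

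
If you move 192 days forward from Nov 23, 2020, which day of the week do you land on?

First find the weekday of Nov 23, 2020. Doomsday rule: the anchor day for the 2000s is Tuesday. For year 20: 20÷12 = 1 r 8, and 8÷4 = 2, so 1+8+2 = 11.
Tuesday + 11 ≡ Saturday — that's 2020's doomsday.
In November the doomsday date is Nov 7.
Nov 23 is 16 days after Nov 7; 16 mod 7 = 2, so Saturday + 2 = Monday.
192 mod 7 = 3, so 192 days after a Monday is Monday + 3 = Thursday.

Thursday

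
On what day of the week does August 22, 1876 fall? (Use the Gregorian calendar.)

Tuesday

Doomsday rule: the anchor day for the 1800s is Friday. For year 76: 76÷12 = 6 r 4, and 4÷4 = 1, so 6+4+1 = 11.
Friday + 11 ≡ Tuesday — that's 1876's doomsday.
In August the doomsday date is Aug 8.
Aug 22 is 14 days after Aug 8; 14 mod 7 = 0, so Tuesday + 0 = Tuesday.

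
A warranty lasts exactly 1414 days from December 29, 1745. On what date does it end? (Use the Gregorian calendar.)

+365 (one year) → Dec 29, 1746 (1049 left).
+365 (one year) → Dec 29, 1747 (684 left).
+366 (one year; includes Feb 29, 1748) → Dec 29, 1748 (318 left).
Dec has 31 days: +3 → Jan 1, 1749 (315 left).
Jan has 31 days: +31 → Feb 1, 1749 (284 left).
Feb has 28 days: +28 → Mar 1, 1749 (256 left).
Mar has 31 days: +31 → Apr 1, 1749 (225 left).
Apr has 30 days: +30 → May 1, 1749 (195 left).
May has 31 days: +31 → Jun 1, 1749 (164 left).
Jun has 30 days: +30 → Jul 1, 1749 (134 left).
Jul has 31 days: +31 → Aug 1, 1749 (103 left).
Aug has 31 days: +31 → Sep 1, 1749 (72 left).
Sep has 30 days: +30 → Oct 1, 1749 (42 left).
Oct has 31 days: +31 → Nov 1, 1749 (11 left).
+11 → Nov 12, 1749.

November 12, 1749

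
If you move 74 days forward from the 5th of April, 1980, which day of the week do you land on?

First find the weekday of Apr 5, 1980. Doomsday rule: the anchor day for the 1900s is Wednesday. For year 80: 80÷12 = 6 r 8, and 8÷4 = 2, so 6+8+2 = 16.
Wednesday + 16 ≡ Friday — that's 1980's doomsday.
In April the doomsday date is Apr 4.
Apr 5 is 1 day after Apr 4; 1 mod 7 = 1, so Friday + 1 = Saturday.
74 mod 7 = 4, so 74 days after a Saturday is Saturday + 4 = Wednesday.

Wednesday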